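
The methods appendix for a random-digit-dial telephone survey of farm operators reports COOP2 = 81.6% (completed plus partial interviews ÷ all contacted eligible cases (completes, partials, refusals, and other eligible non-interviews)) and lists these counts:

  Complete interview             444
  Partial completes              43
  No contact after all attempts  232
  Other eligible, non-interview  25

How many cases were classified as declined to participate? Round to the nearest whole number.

Top = 444 + 43 = 487
COOP2 = 487 / D = 0.816
D = 487 / 0.816 = 596.8
Remaining denominator categories sum to 512
declined to participate = 596.8 − 512 ≈ 85

85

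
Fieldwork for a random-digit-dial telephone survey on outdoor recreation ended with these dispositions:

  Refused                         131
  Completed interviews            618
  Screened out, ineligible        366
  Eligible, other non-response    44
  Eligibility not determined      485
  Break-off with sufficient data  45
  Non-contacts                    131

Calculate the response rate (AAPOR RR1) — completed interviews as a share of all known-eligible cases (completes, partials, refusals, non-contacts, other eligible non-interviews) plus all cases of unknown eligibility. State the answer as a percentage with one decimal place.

42.5%

Top: 618
Base: 618 + 45 + 131 + 131 + 44 + 485 = 1454
RR1 = 618 / 1454 = 0.4250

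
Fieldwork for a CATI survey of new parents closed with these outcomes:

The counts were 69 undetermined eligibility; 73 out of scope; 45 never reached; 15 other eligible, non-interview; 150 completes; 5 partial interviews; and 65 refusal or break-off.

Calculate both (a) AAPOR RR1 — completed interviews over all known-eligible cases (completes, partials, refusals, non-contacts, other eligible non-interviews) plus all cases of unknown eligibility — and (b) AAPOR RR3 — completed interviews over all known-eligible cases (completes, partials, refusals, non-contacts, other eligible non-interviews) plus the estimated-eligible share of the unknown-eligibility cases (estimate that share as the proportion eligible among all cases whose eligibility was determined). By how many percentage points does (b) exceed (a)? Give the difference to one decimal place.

Top: 150
Denominator: 150 + 5 + 65 + 45 + 15 + 69 = 349
RR1 = 150 / 349 = 0.4298
Known eligible: 150 + 5 + 65 + 45 + 15 = 280
e = 280 / (280 + 73) = 280 / 353 = 0.7932
e × U: 0.7932 × 69 = 54.73
Denominator: 280 + 54.73 = 334.73
RR3 = 150 / 334.73 = 0.4481
Difference = 44.81 − 42.98 = 1.83 percentage points

1.8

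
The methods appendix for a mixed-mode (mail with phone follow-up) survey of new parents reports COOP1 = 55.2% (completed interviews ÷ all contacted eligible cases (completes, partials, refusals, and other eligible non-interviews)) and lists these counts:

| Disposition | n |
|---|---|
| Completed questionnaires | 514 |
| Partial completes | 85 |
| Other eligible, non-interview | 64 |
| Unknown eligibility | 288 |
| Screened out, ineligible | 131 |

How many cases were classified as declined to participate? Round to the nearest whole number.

COOP1 = 514 / D = 0.552
D = 514 / 0.552 = 931.2
Rest of base = 663
declined to participate = 931.2 − 663 ≈ 268

268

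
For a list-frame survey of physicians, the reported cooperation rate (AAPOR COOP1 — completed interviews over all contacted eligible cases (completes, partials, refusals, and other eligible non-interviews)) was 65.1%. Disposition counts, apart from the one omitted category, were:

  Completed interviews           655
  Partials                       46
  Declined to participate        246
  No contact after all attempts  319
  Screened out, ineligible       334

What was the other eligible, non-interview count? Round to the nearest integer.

59

COOP1 = 655 / D = 0.651
D = 655 / 0.651 = 1006.1
Rest of base = 947
other eligible, non-interview = 1006.1 − 947 ≈ 59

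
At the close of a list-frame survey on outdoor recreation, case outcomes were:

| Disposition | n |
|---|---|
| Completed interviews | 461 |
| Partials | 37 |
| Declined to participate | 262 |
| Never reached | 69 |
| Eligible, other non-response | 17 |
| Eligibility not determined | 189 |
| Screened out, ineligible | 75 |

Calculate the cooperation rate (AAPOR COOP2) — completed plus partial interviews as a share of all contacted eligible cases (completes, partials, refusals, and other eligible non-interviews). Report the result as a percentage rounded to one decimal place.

64.1%

Top = 461 + 37 = 498
Denominator = 461 + 37 + 262 + 17 = 777
COOP2 = 498 / 777 = 0.6409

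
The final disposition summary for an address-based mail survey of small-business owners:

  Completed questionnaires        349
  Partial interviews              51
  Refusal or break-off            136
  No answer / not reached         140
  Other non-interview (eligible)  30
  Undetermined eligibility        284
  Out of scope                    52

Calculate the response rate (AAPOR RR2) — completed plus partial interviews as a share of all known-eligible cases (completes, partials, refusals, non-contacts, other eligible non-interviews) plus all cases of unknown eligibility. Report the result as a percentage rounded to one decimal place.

40.4%

Top: 349 + 51 = 400
Denominator: 349 + 51 + 136 + 140 + 30 + 284 = 990
RR2 = 400 / 990 = 0.4040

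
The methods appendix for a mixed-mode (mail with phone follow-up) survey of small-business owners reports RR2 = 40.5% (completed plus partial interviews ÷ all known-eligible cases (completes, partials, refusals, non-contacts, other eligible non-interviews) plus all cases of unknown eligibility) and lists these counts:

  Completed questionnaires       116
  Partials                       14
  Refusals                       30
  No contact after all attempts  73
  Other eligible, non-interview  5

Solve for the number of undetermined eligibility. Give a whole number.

83

Numerator → 116 + 14 = 130
RR2 = 130 / D = 0.405
D = 130 / 0.405 = 321.0
Other denominator terms total 238
undetermined eligibility = 321.0 − 238 ≈ 83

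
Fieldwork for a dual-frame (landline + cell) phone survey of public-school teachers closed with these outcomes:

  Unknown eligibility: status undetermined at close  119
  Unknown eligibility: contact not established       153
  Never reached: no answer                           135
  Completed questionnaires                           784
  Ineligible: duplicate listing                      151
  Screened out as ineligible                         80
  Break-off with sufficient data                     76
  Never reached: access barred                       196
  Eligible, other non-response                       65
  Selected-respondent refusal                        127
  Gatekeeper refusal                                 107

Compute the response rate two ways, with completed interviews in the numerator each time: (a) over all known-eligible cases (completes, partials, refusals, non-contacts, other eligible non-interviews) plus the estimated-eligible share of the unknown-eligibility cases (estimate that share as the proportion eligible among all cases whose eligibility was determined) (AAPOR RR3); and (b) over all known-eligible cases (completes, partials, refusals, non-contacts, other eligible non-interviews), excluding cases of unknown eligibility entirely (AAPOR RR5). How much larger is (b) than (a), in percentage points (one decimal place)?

Refusal or break-off = 107 + 127 = 234
Non-contacts = 135 + 196 = 331
Eligibility not determined = 153 + 119 = 272
Ineligible = 80 + 151 = 231
Numerator: 784
Determined eligible: 784 + 76 + 234 + 331 + 65 = 1490
e = 1490 / (1490 + 231) = 1490 / 1721 = 0.8658
Eligible share of unknowns: 0.8658 × 272 = 235.50
Denominator: 1490 + 235.50 = 1725.50
RR3 = 784 / 1725.50 = 0.4544
Denominator: 784 + 76 + 234 + 331 + 65 = 1490
RR5 = 784 / 1490 = 0.5262
Difference = 52.62 − 45.44 = 7.18 percentage points

7.2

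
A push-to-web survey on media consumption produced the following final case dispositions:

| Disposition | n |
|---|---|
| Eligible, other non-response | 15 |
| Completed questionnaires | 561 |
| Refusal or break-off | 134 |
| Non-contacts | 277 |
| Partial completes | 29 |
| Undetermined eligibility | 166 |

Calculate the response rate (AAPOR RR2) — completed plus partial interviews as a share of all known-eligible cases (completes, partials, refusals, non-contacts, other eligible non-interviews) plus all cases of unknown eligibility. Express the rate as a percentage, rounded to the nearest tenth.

Top → 561 + 29 = 590
Base → 561 + 29 + 134 + 277 + 15 + 166 = 1182
RR2 = 590 / 1182 = 0.4992

49.9%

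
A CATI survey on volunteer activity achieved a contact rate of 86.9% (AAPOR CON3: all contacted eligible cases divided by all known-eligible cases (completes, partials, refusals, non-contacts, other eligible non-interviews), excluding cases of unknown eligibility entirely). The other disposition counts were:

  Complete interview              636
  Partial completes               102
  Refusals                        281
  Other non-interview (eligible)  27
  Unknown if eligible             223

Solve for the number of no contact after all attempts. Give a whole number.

158

Numerator → 636 + 102 + 281 + 27 = 1046
CON3 = 1046 / D = 0.869
D = 1046 / 0.869 = 1203.7
Rest of base = 1046
no contact after all attempts = 1203.7 − 1046 ≈ 158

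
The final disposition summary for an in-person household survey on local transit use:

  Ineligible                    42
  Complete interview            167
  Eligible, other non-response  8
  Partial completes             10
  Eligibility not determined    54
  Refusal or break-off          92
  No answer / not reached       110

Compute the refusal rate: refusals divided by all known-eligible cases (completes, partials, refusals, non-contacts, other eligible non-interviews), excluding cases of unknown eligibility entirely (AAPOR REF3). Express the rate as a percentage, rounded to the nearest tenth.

23.8%

Numerator → 92
Denominator → 167 + 10 + 92 + 110 + 8 = 387
REF3 = 92 / 387 = 0.2377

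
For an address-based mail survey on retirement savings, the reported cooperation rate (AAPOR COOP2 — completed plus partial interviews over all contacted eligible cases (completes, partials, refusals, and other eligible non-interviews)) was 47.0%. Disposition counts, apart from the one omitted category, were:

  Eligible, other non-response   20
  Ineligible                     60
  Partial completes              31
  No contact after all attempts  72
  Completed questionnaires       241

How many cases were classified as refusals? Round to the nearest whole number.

Numerator = 241 + 31 = 272
COOP2 = 272 / D = 0.470
D = 272 / 0.470 = 578.7
Other denominator terms total 292
refusals = 578.7 − 292 ≈ 287

287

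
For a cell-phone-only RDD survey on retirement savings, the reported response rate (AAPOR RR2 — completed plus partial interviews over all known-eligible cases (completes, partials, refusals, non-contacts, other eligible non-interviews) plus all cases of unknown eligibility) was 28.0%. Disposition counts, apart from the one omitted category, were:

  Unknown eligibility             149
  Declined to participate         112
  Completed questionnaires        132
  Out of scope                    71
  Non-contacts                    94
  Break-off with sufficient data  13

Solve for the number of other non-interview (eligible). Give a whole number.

Num → 132 + 13 = 145
RR2 = 145 / D = 0.280
D = 145 / 0.280 = 517.9
Other denominator terms total 500
other non-interview (eligible) = 517.9 − 500 ≈ 18

18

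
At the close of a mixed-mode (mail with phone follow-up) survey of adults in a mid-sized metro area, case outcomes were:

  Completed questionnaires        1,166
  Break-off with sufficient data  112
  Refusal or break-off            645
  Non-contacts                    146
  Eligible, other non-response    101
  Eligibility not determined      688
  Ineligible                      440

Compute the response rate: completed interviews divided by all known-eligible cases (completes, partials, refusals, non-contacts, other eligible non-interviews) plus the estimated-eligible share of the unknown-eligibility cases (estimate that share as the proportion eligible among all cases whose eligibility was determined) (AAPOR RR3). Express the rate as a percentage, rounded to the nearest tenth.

Num: 1166
Eligible (known): 1166 + 112 + 645 + 146 + 101 = 2170
e = 2170 / (2170 + 440) = 2170 / 2610 = 0.8314
Estimated eligible among unknowns: 0.8314 × 688 = 572.00
Denom: 2170 + 572.00 = 2742.00
RR3 = 1166 / 2742.00 = 0.4252

42.5%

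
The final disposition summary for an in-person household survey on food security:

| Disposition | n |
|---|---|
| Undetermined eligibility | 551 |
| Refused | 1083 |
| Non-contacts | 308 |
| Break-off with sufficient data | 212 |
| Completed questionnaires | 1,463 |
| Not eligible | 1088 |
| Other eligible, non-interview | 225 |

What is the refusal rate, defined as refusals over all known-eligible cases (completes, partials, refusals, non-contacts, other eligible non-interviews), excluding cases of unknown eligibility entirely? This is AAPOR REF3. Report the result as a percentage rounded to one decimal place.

32.9%

Top = 1083
Denominator = 1463 + 212 + 1083 + 308 + 225 = 3291
REF3 = 1083 / 3291 = 0.3291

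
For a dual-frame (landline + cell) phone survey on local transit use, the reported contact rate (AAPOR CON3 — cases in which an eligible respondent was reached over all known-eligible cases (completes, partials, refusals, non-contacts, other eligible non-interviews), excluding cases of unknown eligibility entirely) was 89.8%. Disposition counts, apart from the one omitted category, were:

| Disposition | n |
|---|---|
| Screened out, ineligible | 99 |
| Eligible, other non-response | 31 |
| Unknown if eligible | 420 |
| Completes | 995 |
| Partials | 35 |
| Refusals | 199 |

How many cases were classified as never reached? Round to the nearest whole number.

143

Num = 995 + 35 + 199 + 31 = 1260
CON3 = 1260 / D = 0.898
D = 1260 / 0.898 = 1403.1
Remaining denominator categories sum to 1260
never reached = 1403.1 − 1260 ≈ 143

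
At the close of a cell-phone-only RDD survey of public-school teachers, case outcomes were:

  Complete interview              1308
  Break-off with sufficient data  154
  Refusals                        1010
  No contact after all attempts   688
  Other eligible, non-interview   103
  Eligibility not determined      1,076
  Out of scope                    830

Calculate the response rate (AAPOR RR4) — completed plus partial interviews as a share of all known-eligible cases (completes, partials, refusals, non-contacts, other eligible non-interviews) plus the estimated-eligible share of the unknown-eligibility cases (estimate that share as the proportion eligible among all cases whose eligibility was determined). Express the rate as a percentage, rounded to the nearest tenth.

Numerator → 1308 + 154 = 1462
Determined eligible → 1308 + 154 + 1010 + 688 + 103 = 3263
e = 3263 / (3263 + 830) = 3263 / 4093 = 0.7972
e × U → 0.7972 × 1076 = 857.79
Denominator → 3263 + 857.79 = 4120.79
RR4 = 1462 / 4120.79 = 0.3548

35.5%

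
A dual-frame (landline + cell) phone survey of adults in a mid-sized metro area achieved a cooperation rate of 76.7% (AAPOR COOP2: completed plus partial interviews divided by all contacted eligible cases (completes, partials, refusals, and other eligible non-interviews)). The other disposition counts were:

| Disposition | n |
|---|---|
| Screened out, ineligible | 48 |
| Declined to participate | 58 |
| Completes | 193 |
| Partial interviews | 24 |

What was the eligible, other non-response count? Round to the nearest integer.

8

Num → 193 + 24 = 217
COOP2 = 217 / D = 0.767
D = 217 / 0.767 = 282.9
Remaining denominator categories sum to 275
eligible, other non-response = 282.9 − 275 ≈ 8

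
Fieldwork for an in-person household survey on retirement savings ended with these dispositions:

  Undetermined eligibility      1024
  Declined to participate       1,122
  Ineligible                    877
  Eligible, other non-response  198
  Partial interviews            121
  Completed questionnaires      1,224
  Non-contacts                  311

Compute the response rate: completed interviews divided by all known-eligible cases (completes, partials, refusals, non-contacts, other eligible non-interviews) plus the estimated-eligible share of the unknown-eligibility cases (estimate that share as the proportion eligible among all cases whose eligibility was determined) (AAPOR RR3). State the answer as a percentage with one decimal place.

Top: 1224
Eligible (known): 1224 + 121 + 1122 + 311 + 198 = 2976
e = 2976 / (2976 + 877) = 2976 / 3853 = 0.7724
Estimated eligible among unknowns: 0.7724 × 1024 = 790.94
Denominator: 2976 + 790.94 = 3766.94
RR3 = 1224 / 3766.94 = 0.3249

32.5%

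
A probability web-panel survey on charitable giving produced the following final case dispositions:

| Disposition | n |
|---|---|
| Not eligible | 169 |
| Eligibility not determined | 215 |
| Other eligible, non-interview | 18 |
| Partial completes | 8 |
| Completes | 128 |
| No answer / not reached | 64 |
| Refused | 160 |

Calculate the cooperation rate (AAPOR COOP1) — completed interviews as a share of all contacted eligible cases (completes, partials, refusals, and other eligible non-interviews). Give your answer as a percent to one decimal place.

40.8%

Top → 128
Denominator → 128 + 8 + 160 + 18 = 314
COOP1 = 128 / 314 = 0.4076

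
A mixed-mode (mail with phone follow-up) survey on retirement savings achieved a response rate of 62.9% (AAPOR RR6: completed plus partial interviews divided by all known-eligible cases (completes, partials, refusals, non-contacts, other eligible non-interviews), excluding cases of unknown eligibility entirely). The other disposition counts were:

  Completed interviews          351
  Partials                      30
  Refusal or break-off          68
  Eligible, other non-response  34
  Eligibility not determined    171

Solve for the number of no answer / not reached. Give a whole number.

Numerator = 351 + 30 = 381
RR6 = 381 / D = 0.629
D = 381 / 0.629 = 605.7
Other denominator terms total 483
no answer / not reached = 605.7 − 483 ≈ 123

123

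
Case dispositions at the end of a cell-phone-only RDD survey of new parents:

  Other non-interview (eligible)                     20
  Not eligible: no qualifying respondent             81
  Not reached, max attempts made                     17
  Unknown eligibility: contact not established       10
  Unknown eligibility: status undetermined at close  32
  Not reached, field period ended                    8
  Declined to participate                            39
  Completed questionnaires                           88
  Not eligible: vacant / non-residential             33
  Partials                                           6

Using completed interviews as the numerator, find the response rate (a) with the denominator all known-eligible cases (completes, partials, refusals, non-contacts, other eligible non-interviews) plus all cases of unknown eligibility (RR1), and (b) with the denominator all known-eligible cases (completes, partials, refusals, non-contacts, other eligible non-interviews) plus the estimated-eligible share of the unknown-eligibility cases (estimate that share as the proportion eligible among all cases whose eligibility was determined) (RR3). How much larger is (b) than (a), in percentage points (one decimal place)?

Never reached = 8 + 17 = 25
Unknown eligibility = 10 + 32 = 42
Screened out, ineligible = 81 + 33 = 114
Numerator → 88
Base → 88 + 6 + 39 + 25 + 20 + 42 = 220
RR1 = 88 / 220 = 0.4000
Eligible (known) → 88 + 6 + 39 + 25 + 20 = 178
e = 178 / (178 + 114) = 178 / 292 = 0.6096
e × U → 0.6096 × 42 = 25.60
Base → 178 + 25.60 = 203.60
RR3 = 88 / 203.60 = 0.4322
Difference = 43.22 − 40.00 = 3.22 percentage points

3.2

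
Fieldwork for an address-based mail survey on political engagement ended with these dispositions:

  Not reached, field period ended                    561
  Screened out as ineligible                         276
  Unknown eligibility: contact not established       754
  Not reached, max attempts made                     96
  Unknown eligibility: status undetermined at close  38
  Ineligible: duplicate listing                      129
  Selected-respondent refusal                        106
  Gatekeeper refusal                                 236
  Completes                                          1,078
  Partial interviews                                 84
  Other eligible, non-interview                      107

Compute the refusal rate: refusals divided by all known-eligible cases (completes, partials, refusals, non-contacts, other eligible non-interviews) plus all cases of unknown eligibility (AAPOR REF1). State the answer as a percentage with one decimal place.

11.2%

Refused = 236 + 106 = 342
Non-contacts = 561 + 96 = 657
Unknown if eligible = 754 + 38 = 792
Not eligible = 276 + 129 = 405
Top: 342
Base: 1078 + 84 + 342 + 657 + 107 + 792 = 3060
REF1 = 342 / 3060 = 0.1118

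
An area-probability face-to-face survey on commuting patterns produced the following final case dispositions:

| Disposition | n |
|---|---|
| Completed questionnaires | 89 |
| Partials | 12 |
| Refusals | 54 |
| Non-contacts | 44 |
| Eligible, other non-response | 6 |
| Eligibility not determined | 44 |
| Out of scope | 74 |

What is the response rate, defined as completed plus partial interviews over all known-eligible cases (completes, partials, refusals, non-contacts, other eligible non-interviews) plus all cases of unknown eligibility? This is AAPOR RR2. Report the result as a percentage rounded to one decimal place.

Num → 89 + 12 = 101
Denom → 89 + 12 + 54 + 44 + 6 + 44 = 249
RR2 = 101 / 249 = 0.4056

40.6%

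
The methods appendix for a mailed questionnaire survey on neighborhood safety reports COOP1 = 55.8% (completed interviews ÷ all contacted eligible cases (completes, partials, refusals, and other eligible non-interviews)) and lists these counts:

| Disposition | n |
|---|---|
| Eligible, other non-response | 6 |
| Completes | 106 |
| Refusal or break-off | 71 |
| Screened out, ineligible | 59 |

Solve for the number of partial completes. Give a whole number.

7

COOP1 = 106 / D = 0.558
D = 106 / 0.558 = 190.0
Other denominator terms total 183
partial completes = 190.0 − 183 ≈ 7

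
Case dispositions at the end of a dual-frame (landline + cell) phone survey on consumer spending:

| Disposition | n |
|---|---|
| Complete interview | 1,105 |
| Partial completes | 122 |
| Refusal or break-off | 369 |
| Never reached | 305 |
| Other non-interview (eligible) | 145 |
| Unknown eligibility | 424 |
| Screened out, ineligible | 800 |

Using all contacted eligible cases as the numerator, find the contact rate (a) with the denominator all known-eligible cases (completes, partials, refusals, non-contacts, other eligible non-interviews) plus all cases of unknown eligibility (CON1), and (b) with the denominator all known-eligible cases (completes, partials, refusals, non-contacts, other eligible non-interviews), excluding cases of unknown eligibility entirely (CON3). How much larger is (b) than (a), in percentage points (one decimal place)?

14.6

Top: 1105 + 122 + 369 + 145 = 1741
Denominator: 1105 + 122 + 369 + 305 + 145 + 424 = 2470
CON1 = 1741 / 2470 = 0.7049
Denominator: 1105 + 122 + 369 + 305 + 145 = 2046
CON3 = 1741 / 2046 = 0.8509
Difference = 85.09 − 70.49 = 14.60 percentage points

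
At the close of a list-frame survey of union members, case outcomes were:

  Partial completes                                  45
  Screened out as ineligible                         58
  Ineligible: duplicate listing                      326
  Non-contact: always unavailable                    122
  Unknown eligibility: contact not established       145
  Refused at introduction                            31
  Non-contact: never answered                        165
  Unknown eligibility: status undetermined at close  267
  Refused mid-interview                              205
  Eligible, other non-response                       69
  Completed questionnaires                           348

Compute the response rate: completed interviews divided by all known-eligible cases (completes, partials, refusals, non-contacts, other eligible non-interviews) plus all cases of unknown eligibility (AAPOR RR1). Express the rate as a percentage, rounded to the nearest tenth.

24.9%

Refusal or break-off = 31 + 205 = 236
No contact after all attempts = 165 + 122 = 287
Undetermined eligibility = 145 + 267 = 412
Screened out, ineligible = 58 + 326 = 384
Num = 348
Base = 348 + 45 + 236 + 287 + 69 + 412 = 1397
RR1 = 348 / 1397 = 0.2491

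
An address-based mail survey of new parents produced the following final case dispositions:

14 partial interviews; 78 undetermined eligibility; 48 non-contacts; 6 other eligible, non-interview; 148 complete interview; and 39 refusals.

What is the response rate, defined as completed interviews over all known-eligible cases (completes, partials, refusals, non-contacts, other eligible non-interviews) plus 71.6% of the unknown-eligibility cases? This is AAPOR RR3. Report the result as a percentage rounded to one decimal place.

Num → 148
Eligible (known) → 148 + 14 + 39 + 48 + 6 = 255
e × U → 0.7160 × 78 = 55.85
Denom → 255 + 55.85 = 310.85
RR3 = 148 / 310.85 = 0.4761

47.6%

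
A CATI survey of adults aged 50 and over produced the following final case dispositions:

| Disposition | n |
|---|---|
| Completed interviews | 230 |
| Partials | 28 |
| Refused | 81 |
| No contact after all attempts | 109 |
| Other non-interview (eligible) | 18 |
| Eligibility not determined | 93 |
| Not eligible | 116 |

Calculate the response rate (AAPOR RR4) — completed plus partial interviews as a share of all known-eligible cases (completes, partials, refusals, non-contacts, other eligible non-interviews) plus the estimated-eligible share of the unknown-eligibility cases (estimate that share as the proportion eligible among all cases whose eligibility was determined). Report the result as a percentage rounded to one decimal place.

47.7%

Num = 230 + 28 = 258
Determined eligible = 230 + 28 + 81 + 109 + 18 = 466
e = 466 / (466 + 116) = 466 / 582 = 0.8007
Estimated eligible among unknowns = 0.8007 × 93 = 74.47
Denom = 466 + 74.47 = 540.47
RR4 = 258 / 540.47 = 0.4774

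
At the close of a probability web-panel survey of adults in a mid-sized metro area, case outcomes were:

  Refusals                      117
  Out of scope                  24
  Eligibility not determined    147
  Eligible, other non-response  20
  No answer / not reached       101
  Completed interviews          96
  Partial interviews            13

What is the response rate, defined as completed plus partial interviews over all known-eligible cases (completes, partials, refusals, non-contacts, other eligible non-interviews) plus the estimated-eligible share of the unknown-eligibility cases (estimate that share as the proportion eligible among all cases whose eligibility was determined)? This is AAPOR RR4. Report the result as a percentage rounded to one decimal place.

22.5%

Top: 96 + 13 = 109
Eligible (known): 96 + 13 + 117 + 101 + 20 = 347
e = 347 / (347 + 24) = 347 / 371 = 0.9353
e × U: 0.9353 × 147 = 137.49
Denominator: 347 + 137.49 = 484.49
RR4 = 109 / 484.49 = 0.2250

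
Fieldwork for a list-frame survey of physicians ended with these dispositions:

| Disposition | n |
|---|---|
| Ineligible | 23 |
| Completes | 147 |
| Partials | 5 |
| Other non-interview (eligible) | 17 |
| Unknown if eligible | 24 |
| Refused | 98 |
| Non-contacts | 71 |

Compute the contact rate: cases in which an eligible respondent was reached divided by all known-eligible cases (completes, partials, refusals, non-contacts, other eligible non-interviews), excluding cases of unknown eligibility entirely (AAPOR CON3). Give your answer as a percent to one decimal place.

79.0%

Numerator → 147 + 5 + 98 + 17 = 267
Denominator → 147 + 5 + 98 + 71 + 17 = 338
CON3 = 267 / 338 = 0.7899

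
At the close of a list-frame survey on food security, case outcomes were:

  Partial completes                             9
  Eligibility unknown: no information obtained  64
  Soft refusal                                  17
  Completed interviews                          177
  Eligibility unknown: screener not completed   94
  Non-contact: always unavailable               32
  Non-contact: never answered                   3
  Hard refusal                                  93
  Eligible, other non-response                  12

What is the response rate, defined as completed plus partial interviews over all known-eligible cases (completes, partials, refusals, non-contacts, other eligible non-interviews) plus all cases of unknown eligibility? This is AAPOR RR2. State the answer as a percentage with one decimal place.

Refusal or break-off = 93 + 17 = 110
Never reached = 3 + 32 = 35
Undetermined eligibility = 94 + 64 = 158
Num = 177 + 9 = 186
Denominator = 177 + 9 + 110 + 35 + 12 + 158 = 501
RR2 = 186 / 501 = 0.3713

37.1%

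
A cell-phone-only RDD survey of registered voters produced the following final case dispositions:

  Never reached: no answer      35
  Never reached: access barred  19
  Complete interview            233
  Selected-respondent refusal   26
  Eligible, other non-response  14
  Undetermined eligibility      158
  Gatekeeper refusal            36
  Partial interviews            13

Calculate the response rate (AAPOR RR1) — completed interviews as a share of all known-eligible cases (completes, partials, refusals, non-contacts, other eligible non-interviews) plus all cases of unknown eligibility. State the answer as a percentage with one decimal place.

Declined to participate = 36 + 26 = 62
No answer / not reached = 35 + 19 = 54
Num = 233
Denominator = 233 + 13 + 62 + 54 + 14 + 158 = 534
RR1 = 233 / 534 = 0.4363

43.6%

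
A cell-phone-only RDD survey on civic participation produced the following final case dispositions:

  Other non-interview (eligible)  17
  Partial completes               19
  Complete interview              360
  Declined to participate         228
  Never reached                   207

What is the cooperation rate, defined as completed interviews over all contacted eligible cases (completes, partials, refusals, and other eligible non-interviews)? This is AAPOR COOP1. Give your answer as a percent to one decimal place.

57.7%

Top → 360
Denominator → 360 + 19 + 228 + 17 = 624
COOP1 = 360 / 624 = 0.5769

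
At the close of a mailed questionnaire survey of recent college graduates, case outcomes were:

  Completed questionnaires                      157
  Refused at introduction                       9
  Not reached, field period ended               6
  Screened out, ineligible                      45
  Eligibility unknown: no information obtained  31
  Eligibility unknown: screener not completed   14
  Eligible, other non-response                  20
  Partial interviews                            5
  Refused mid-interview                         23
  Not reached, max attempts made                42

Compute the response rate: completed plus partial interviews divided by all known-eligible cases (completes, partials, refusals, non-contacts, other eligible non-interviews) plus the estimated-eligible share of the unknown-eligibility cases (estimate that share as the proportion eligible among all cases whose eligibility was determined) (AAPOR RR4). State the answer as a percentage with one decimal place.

53.9%

Refusals = 9 + 23 = 32
Non-contacts = 6 + 42 = 48
Unknown if eligible = 14 + 31 = 45
Num → 157 + 5 = 162
Eligible (known) → 157 + 5 + 32 + 48 + 20 = 262
e = 262 / (262 + 45) = 262 / 307 = 0.8534
Estimated eligible among unknowns → 0.8534 × 45 = 38.40
Denom → 262 + 38.40 = 300.40
RR4 = 162 / 300.40 = 0.5393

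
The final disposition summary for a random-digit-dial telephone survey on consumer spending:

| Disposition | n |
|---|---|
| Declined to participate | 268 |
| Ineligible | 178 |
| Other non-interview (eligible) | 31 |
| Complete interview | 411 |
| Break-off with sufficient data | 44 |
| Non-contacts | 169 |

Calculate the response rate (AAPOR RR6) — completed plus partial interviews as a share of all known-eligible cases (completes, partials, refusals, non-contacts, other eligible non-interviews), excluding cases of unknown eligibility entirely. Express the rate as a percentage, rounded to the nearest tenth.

49.3%

Num = 411 + 44 = 455
Denominator = 411 + 44 + 268 + 169 + 31 = 923
RR6 = 455 / 923 = 0.4930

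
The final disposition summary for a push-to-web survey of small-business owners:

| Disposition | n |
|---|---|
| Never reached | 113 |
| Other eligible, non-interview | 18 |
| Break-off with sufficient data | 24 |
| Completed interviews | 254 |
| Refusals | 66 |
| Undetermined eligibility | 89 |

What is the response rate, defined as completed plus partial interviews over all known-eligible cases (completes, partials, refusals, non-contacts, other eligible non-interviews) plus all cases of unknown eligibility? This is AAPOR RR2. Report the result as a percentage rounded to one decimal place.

Numerator = 254 + 24 = 278
Denominator = 254 + 24 + 66 + 113 + 18 + 89 = 564
RR2 = 278 / 564 = 0.4929

49.3%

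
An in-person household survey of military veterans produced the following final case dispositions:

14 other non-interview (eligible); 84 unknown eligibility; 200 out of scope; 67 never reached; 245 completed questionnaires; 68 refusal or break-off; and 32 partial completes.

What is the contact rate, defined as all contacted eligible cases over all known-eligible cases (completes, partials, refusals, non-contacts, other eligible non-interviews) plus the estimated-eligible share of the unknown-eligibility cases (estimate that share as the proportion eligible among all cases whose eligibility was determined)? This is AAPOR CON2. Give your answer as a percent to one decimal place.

Top: 245 + 32 + 68 + 14 = 359
Known eligible: 245 + 32 + 68 + 67 + 14 = 426
e = 426 / (426 + 200) = 426 / 626 = 0.6805
Estimated eligible among unknowns: 0.6805 × 84 = 57.16
Base: 426 + 57.16 = 483.16
CON2 = 359 / 483.16 = 0.7430

74.3%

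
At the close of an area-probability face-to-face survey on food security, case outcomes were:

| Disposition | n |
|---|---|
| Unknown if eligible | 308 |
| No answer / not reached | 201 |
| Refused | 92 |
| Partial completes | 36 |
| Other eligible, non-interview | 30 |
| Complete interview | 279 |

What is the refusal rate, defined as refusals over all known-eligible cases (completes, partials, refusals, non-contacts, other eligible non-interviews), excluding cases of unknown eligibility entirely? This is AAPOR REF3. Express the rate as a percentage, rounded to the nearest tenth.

14.4%

Num: 92
Base: 279 + 36 + 92 + 201 + 30 = 638
REF3 = 92 / 638 = 0.1442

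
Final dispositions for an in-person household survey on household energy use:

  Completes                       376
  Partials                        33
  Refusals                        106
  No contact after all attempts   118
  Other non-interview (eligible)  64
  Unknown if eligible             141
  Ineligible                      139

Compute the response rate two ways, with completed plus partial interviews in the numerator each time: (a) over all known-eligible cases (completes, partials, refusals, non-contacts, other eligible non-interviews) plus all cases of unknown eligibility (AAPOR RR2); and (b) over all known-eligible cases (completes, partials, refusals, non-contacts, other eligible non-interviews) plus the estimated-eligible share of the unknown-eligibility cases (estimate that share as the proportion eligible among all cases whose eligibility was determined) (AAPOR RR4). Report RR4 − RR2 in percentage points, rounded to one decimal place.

Top = 376 + 33 = 409
Base = 376 + 33 + 106 + 118 + 64 + 141 = 838
RR2 = 409 / 838 = 0.4881
Known eligible = 376 + 33 + 106 + 118 + 64 = 697
e = 697 / (697 + 139) = 697 / 836 = 0.8337
Estimated eligible among unknowns = 0.8337 × 141 = 117.55
Base = 697 + 117.55 = 814.55
RR4 = 409 / 814.55 = 0.5021
Difference = 50.21 − 48.81 = 1.40 percentage points

1.4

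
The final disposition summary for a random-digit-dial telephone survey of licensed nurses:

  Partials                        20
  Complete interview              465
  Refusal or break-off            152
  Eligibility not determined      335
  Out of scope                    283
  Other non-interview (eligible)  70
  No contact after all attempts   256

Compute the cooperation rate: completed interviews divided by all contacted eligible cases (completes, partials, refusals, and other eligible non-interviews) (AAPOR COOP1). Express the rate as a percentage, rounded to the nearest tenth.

Numerator = 465
Denom = 465 + 20 + 152 + 70 = 707
COOP1 = 465 / 707 = 0.6577

65.8%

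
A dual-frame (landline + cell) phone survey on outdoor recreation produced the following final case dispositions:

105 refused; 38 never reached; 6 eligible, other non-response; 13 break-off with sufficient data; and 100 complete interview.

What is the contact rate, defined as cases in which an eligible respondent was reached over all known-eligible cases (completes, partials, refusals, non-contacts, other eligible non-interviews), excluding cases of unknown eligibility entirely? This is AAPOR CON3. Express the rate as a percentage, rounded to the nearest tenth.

85.5%

Top → 100 + 13 + 105 + 6 = 224
Denom → 100 + 13 + 105 + 38 + 6 = 262
CON3 = 224 / 262 = 0.8550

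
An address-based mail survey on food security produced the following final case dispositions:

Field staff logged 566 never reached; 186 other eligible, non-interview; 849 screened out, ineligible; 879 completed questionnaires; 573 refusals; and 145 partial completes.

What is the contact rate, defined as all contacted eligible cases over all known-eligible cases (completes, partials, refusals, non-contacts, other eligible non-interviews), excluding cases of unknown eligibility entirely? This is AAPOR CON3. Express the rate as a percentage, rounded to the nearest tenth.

Num = 879 + 145 + 573 + 186 = 1783
Denominator = 879 + 145 + 573 + 566 + 186 = 2349
CON3 = 1783 / 2349 = 0.7590

75.9%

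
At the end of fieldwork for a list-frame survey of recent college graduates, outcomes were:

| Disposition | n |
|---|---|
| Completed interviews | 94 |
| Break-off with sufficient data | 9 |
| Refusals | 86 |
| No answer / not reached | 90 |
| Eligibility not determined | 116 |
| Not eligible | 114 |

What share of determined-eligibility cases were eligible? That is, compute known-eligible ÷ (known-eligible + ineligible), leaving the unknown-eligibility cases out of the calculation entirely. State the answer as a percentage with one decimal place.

71.0%

Determined eligible: 94 + 9 + 86 + 90 = 279
e = 279 / (279 + 114) = 279 / 393 = 0.7099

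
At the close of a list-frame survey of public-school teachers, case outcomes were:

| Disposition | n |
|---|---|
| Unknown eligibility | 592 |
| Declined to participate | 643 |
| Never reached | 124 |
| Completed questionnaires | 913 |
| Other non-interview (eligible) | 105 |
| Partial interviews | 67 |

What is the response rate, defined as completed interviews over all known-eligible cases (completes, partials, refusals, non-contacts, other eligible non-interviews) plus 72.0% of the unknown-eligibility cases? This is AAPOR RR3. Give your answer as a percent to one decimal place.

40.1%

Numerator = 913
Determined eligible = 913 + 67 + 643 + 124 + 105 = 1852
Estimated eligible among unknowns = 0.7200 × 592 = 426.24
Denominator = 1852 + 426.24 = 2278.24
RR3 = 913 / 2278.24 = 0.4007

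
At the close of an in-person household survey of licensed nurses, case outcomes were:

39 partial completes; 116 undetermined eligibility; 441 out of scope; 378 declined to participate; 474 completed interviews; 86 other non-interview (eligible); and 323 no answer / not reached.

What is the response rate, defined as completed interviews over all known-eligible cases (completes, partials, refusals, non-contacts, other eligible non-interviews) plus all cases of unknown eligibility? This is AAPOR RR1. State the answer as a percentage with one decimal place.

Numerator → 474
Denom → 474 + 39 + 378 + 323 + 86 + 116 = 1416
RR1 = 474 / 1416 = 0.3347

33.5%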